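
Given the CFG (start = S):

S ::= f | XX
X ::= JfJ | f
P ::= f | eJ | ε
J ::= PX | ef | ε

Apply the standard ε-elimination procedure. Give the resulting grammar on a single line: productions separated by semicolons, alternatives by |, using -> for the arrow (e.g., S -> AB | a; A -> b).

S -> f | XX; J -> X | PX | ef; P -> e | f | eJ; X -> f | Jf | fJ | JfJ

Nullable set: {J, P}.
Drop J -> ε.
J -> PX: P nullable, giving PX | X.
Drop P -> ε.
P -> eJ: J nullable, giving e | eJ.
X -> JfJ: J, J nullable, giving Jf | JfJ | f | fJ.
Unchanged (no nullable symbols): S -> XX; S -> f; J -> ef; P -> f; X -> f.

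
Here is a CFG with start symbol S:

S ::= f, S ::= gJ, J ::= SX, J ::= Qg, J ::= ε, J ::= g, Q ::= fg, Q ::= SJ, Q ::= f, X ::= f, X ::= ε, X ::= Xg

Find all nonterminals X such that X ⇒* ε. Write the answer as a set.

Directly nullable (have an ε-rule): {J, X}.
Not nullable: Q, S — each has a terminal in every rule's right-hand side or depends on a non-nullable symbol.

{J, X}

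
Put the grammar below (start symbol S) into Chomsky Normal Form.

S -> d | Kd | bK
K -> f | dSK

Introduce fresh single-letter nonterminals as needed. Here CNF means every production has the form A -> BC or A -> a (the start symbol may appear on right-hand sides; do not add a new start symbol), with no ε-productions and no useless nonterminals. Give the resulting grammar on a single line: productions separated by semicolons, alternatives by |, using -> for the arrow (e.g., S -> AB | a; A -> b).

S -> d | BK | KA; A -> d; B -> b; C -> SK; K -> f | AC

No ε-productions.
No unit productions to eliminate.
TERM: introduce B -> b, A -> d and substitute in every rule of length ≥2.
BIN: K -> ASK becomes K -> AC, C -> SK.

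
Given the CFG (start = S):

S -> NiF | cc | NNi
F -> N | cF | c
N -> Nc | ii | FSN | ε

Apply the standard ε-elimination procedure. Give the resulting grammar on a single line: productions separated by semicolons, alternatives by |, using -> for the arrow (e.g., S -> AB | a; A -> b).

S -> i | Ni | cc | iF | NNi | NiF; F -> N | c | cF; N -> S | c | FS | Nc | SN | ii | FSN

Nullable set: {F, N}.
S -> NNi: N, N nullable, giving NNi | Ni | i.
S -> NiF: N, F nullable, giving Ni | NiF | i | iF.
F -> N: N nullable, giving N.
F -> cF: F nullable, giving c | cF.
Drop N -> ε.
N -> FSN: F, N nullable, giving FS | FSN | S | SN.
N -> Nc: N nullable, giving Nc | c.
Unchanged (no nullable symbols): S -> cc; F -> c; N -> ii.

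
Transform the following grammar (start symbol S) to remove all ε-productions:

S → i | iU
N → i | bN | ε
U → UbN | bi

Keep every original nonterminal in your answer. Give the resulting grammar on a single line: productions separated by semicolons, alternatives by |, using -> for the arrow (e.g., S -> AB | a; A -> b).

Nullable set: {N}.
Drop N -> ε.
N -> bN: N nullable, giving b | bN.
U -> UbN: N nullable, giving Ub | UbN.
Unchanged (no nullable symbols): S -> i; S -> iU; N -> i; U -> bi.

S -> i | iU; N -> b | i | bN; U -> Ub | bi | UbN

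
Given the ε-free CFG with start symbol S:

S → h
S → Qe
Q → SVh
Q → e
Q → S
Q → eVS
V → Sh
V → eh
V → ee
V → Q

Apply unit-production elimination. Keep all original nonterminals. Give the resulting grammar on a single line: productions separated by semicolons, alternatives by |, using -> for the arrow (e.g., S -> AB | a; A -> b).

Unit productions: Q->S, V->Q.
Unit pairs (A ⇒* B via units): (Q,S), (V,Q), (V,S).
S: inherits non-unit rules of {S} → Qe | h.
Q: inherits non-unit rules of {Q, S} → Qe | SVh | e | eVS | h.
V: inherits non-unit rules of {Q, S, V} → Qe | SVh | Sh | e | eVS | ee | eh | h.

S -> h | Qe; Q -> e | h | Qe | SVh | eVS; V -> e | h | Qe | Sh | ee | eh | SVh | eVS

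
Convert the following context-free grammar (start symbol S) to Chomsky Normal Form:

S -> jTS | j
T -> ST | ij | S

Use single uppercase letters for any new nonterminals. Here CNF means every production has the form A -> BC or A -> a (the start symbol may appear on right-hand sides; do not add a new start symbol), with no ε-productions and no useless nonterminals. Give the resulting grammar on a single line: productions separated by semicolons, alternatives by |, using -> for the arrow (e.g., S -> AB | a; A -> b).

S -> j | AC; A -> j; B -> i; C -> TS; D -> TS; T -> j | AD | BA | ST

No ε-productions.
After unit-elimination: S -> j | jTS; T -> j | ST | ij | jTS.
TERM: introduce B -> i, A -> j and substitute in every rule of length ≥2.
BIN: S -> ATS becomes S -> AC, C -> TS; T -> ATS becomes T -> AD, D -> TS.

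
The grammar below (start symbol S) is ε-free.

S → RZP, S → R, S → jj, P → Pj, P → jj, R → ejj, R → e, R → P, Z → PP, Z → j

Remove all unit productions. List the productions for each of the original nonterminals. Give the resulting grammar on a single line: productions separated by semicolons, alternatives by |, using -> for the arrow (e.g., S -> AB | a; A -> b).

S -> e | Pj | jj | RZP | ejj; P -> Pj | jj; R -> e | Pj | jj | ejj; Z -> j | PP

Unit productions: R->P, S->R.
Unit pairs (A ⇒* B via units): (R,P), (S,P), (S,R).
S: inherits non-unit rules of {P, R, S} → Pj | RZP | e | ejj | jj.
P: inherits non-unit rules of {P} → Pj | jj.
R: inherits non-unit rules of {P, R} → Pj | e | ejj | jj.
Z: inherits non-unit rules of {Z} → PP | j.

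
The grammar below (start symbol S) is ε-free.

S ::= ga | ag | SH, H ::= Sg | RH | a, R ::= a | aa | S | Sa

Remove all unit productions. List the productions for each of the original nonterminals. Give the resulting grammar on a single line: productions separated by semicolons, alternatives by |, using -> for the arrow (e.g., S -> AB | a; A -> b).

S -> SH | ag | ga; H -> a | RH | Sg; R -> a | SH | Sa | aa | ag | ga

Unit productions: R->S.
Unit pairs (A ⇒* B via units): (R,S).
S: inherits non-unit rules of {S} → SH | ag | ga.
H: inherits non-unit rules of {H} → RH | Sg | a.
R: inherits non-unit rules of {R, S} → SH | Sa | a | aa | ag | ga.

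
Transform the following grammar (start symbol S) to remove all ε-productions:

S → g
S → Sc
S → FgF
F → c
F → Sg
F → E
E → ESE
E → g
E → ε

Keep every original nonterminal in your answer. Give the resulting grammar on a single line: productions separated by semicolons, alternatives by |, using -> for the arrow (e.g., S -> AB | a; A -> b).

Nullable set: {E, F}.
S -> FgF: F, F nullable, giving Fg | FgF | g | gF.
Drop E -> ε.
E -> ESE: E, E nullable, giving ES | ESE | S | SE.
F -> E: E nullable, giving E.
Unchanged (no nullable symbols): S -> Sc; S -> g; E -> g; F -> Sg; F -> c.

S -> g | Fg | Sc | gF | FgF; E -> S | g | ES | SE | ESE; F -> E | c | Sg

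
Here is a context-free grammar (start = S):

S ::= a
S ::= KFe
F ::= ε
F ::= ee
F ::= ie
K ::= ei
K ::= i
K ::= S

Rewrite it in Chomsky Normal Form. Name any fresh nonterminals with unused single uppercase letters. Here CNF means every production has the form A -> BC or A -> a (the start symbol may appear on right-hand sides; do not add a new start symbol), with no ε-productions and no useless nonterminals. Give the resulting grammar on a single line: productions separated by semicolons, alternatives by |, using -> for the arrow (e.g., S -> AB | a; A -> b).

S -> a | KA | KD; A -> e; B -> i; C -> FA; D -> FA; F -> AA | BA; K -> a | i | AB | KA | KC

Nullable: {F}; after ε-elimination: S -> a | Ke | KFe; F -> ee | ie; K -> S | i | ei.
After unit-elimination: S -> a | Ke | KFe; F -> ee | ie; K -> a | i | Ke | ei | KFe.
TERM: introduce A -> e, B -> i and substitute in every rule of length ≥2.
BIN: K -> KFA becomes K -> KC, C -> FA; S -> KFA becomes S -> KD, D -> FA.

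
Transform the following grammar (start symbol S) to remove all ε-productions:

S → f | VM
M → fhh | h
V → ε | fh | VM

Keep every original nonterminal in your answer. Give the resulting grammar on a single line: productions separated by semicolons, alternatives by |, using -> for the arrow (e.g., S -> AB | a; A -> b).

Nullable set: {V}.
S -> VM: V nullable, giving M | VM.
Drop V -> ε.
V -> VM: V nullable, giving M | VM.
Unchanged (no nullable symbols): S -> f; M -> fhh; M -> h; V -> fh.

S -> M | f | VM; M -> h | fhh; V -> M | VM | fh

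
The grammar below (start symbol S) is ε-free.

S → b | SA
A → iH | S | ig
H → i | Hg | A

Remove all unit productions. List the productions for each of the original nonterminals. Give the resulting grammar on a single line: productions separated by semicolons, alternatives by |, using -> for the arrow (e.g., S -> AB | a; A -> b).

S -> b | SA; A -> b | SA | iH | ig; H -> b | i | Hg | SA | iH | ig

Unit productions: A->S, H->A.
Unit pairs (A ⇒* B via units): (A,S), (H,A), (H,S).
S: inherits non-unit rules of {S} → SA | b.
A: inherits non-unit rules of {A, S} → SA | b | iH | ig.
H: inherits non-unit rules of {A, H, S} → Hg | SA | b | i | iH | ig.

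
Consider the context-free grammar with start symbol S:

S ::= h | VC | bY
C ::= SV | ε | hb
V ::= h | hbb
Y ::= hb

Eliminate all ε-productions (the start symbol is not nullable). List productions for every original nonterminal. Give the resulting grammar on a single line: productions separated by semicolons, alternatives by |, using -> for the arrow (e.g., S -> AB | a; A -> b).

Nullable set: {C}.
S -> VC: C nullable, giving V | VC.
Drop C -> ε.
Unchanged (no nullable symbols): S -> bY; S -> h; C -> SV; C -> hb; V -> h; V -> hbb; Y -> hb.

S -> V | h | VC | bY; C -> SV | hb; V -> h | hbb; Y -> hb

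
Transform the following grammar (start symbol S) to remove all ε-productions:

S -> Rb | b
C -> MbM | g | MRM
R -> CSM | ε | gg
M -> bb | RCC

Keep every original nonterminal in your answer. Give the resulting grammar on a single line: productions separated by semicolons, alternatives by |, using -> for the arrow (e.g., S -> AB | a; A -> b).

S -> b | Rb; C -> g | MM | MRM | MbM; M -> CC | bb | RCC; R -> gg | CSM

Nullable set: {R}.
S -> Rb: R nullable, giving Rb | b.
C -> MRM: R nullable, giving MM | MRM.
M -> RCC: R nullable, giving CC | RCC.
Drop R -> ε.
Unchanged (no nullable symbols): S -> b; C -> MbM; C -> g; M -> bb; R -> CSM; R -> gg.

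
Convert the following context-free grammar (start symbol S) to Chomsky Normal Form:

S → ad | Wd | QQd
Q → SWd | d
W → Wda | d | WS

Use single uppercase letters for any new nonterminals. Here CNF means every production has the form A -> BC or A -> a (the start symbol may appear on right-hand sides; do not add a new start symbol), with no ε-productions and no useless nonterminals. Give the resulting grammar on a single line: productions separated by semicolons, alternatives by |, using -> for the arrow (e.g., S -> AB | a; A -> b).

No ε-productions.
No unit productions to eliminate.
TERM: introduce B -> a, A -> d and substitute in every rule of length ≥2.
BIN: Q -> SWA becomes Q -> SC, C -> WA; S -> QQA becomes S -> QD, D -> QA; W -> WAB becomes W -> WE, E -> AB.

S -> BA | QD | WA; A -> d; B -> a; C -> WA; D -> QA; E -> AB; Q -> d | SC; W -> d | WE | WS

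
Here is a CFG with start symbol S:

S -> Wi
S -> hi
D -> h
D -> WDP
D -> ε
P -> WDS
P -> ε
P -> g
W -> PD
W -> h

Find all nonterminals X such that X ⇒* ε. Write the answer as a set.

Directly nullable (have an ε-rule): {D, P}.
W is nullable via W -> PD (every symbol on the right is already known nullable).
Not nullable: S — each has a terminal in every rule's right-hand side or depends on a non-nullable symbol.

{D, P, W}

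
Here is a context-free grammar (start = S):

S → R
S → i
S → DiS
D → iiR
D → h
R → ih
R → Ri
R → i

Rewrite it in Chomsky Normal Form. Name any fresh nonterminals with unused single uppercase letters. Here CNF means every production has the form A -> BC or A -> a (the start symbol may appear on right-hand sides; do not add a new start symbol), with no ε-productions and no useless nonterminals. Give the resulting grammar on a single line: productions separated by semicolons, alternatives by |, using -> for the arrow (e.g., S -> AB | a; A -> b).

S -> i | AB | DE | RA; A -> i; B -> h; C -> AR; D -> h | AC; E -> AS; R -> i | AB | RA

No ε-productions.
After unit-elimination: S -> i | Ri | ih | DiS; D -> h | iiR; R -> i | Ri | ih.
TERM: introduce B -> h, A -> i and substitute in every rule of length ≥2.
BIN: D -> AAR becomes D -> AC, C -> AR; S -> DAS becomes S -> DE, E -> AS.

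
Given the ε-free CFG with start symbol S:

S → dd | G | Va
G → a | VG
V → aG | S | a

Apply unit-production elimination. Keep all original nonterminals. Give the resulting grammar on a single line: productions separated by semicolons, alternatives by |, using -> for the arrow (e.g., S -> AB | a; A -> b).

S -> a | VG | Va | dd; G -> a | VG; V -> a | VG | Va | aG | dd

Unit productions: S->G, V->S.
Unit pairs (A ⇒* B via units): (S,G), (V,G), (V,S).
S: inherits non-unit rules of {G, S} → VG | Va | a | dd.
G: inherits non-unit rules of {G} → VG | a.
V: inherits non-unit rules of {G, S, V} → VG | Va | a | aG | dd.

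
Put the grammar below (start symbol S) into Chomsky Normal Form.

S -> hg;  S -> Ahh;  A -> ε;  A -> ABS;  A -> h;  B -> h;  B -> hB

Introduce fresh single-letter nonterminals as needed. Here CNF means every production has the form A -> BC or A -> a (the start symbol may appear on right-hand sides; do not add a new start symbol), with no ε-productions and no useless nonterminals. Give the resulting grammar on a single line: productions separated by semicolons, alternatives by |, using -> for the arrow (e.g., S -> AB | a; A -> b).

Nullable: {A}; after ε-elimination: S -> hg | hh | Ahh; A -> h | BS | ABS; B -> h | hB.
No unit productions to eliminate.
TERM: introduce D -> g, C -> h and substitute in every rule of length ≥2.
BIN: A -> ABS becomes A -> AE, E -> BS; S -> ACC becomes S -> AF, F -> CC.

S -> AF | CC | CD; A -> h | AE | BS; B -> h | CB; C -> h; D -> g; E -> BS; F -> CC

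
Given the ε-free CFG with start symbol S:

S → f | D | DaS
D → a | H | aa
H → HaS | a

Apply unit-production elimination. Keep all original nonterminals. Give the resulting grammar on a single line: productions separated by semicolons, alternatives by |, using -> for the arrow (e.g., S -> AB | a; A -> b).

Unit productions: D->H, S->D.
Unit pairs (A ⇒* B via units): (D,H), (S,D), (S,H).
S: inherits non-unit rules of {D, H, S} → DaS | HaS | a | aa | f.
D: inherits non-unit rules of {D, H} → HaS | a | aa.
H: inherits non-unit rules of {H} → HaS | a.

S -> a | f | aa | DaS | HaS; D -> a | aa | HaS; H -> a | HaS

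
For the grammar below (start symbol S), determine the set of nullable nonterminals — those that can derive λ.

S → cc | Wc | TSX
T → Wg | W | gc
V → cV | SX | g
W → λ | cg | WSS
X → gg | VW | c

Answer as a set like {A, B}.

Directly nullable (have an ε-rule): {W}.
T is nullable via T -> W (every symbol on the right is already known nullable).
Not nullable: S, V, X — each has a terminal in every rule's right-hand side or depends on a non-nullable symbol.

{T, W}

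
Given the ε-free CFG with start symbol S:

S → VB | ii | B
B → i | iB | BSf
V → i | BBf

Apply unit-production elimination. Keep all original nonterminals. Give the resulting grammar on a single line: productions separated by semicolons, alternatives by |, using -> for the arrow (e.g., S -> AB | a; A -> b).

Unit productions: S->B.
Unit pairs (A ⇒* B via units): (S,B).
S: inherits non-unit rules of {B, S} → BSf | VB | i | iB | ii.
B: inherits non-unit rules of {B} → BSf | i | iB.
V: inherits non-unit rules of {V} → BBf | i.

S -> i | VB | iB | ii | BSf; B -> i | iB | BSf; V -> i | BBf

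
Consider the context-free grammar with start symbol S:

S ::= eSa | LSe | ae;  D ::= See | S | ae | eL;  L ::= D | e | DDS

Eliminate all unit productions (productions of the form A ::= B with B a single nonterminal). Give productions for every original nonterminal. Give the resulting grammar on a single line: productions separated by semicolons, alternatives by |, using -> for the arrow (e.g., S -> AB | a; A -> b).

S -> ae | LSe | eSa; D -> ae | eL | LSe | See | eSa; L -> e | ae | eL | DDS | LSe | See | eSa

Unit productions: D->S, L->D.
Unit pairs (A ⇒* B via units): (D,S), (L,D), (L,S).
S: inherits non-unit rules of {S} → LSe | ae | eSa.
D: inherits non-unit rules of {D, S} → LSe | See | ae | eL | eSa.
L: inherits non-unit rules of {D, L, S} → DDS | LSe | See | ae | e | eL | eSa.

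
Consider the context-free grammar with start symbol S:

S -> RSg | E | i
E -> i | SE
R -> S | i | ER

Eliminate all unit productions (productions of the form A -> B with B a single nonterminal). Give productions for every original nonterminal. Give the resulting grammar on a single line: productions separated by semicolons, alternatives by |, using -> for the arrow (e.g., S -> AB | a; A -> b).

S -> i | SE | RSg; E -> i | SE; R -> i | ER | SE | RSg

Unit productions: R->S, S->E.
Unit pairs (A ⇒* B via units): (R,E), (R,S), (S,E).
S: inherits non-unit rules of {E, S} → RSg | SE | i.
E: inherits non-unit rules of {E} → SE | i.
R: inherits non-unit rules of {E, R, S} → ER | RSg | SE | i.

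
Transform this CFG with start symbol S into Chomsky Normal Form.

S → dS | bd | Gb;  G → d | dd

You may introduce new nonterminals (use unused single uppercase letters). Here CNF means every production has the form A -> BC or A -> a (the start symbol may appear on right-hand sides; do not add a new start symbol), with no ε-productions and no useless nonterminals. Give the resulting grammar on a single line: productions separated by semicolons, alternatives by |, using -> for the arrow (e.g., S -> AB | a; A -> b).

S -> AS | BA | GB; A -> d; B -> b; G -> d | AA

No ε-productions.
No unit productions to eliminate.
TERM: introduce B -> b, A -> d and substitute in every rule of length ≥2.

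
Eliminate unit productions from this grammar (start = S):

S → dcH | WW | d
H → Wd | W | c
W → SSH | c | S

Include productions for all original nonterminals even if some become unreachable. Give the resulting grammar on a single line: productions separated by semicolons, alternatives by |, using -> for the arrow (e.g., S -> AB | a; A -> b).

Unit productions: H->W, W->S.
Unit pairs (A ⇒* B via units): (H,S), (H,W), (W,S).
S: inherits non-unit rules of {S} → WW | d | dcH.
H: inherits non-unit rules of {H, S, W} → SSH | WW | Wd | c | d | dcH.
W: inherits non-unit rules of {S, W} → SSH | WW | c | d | dcH.

S -> d | WW | dcH; H -> c | d | WW | Wd | SSH | dcH; W -> c | d | WW | SSH | dcH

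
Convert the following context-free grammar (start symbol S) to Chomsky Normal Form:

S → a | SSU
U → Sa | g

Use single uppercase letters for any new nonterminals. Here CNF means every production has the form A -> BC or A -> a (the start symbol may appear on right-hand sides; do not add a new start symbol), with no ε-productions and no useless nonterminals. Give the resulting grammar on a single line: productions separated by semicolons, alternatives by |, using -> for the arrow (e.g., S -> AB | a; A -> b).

S -> a | SB; A -> a; B -> SU; U -> g | SA

No ε-productions.
No unit productions to eliminate.
TERM: introduce A -> a and substitute in every rule of length ≥2.
BIN: S -> SSU becomes S -> SB, B -> SU.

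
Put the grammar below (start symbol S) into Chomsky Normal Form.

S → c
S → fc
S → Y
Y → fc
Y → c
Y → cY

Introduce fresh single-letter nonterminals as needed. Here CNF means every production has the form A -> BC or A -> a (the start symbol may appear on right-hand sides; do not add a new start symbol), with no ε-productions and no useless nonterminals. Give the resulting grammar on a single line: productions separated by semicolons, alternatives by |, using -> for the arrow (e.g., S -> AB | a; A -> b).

S -> c | AY | BA; A -> c; B -> f; Y -> c | AY | BA

No ε-productions.
After unit-elimination: S -> c | cY | fc; Y -> c | cY | fc.
TERM: introduce A -> c, B -> f and substitute in every rule of length ≥2.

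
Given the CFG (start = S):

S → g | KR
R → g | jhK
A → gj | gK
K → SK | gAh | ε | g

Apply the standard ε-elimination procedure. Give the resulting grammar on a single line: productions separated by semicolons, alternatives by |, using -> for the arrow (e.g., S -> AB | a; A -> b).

S -> R | g | KR; A -> g | gK | gj; K -> S | g | SK | gAh; R -> g | jh | jhK

Nullable set: {K}.
S -> KR: K nullable, giving KR | R.
A -> gK: K nullable, giving g | gK.
Drop K -> ε.
K -> SK: K nullable, giving S | SK.
R -> jhK: K nullable, giving jh | jhK.
Unchanged (no nullable symbols): S -> g; A -> gj; K -> g; K -> gAh; R -> g.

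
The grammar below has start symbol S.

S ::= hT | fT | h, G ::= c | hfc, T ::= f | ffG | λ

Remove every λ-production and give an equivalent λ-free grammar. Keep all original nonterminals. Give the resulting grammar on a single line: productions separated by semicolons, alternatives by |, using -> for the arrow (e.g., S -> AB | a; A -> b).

S -> f | h | fT | hT; G -> c | hfc; T -> f | ffG

Nullable set: {T}.
S -> fT: T nullable, giving f | fT.
S -> hT: T nullable, giving h | hT.
Drop T -> λ.
Unchanged (no nullable symbols): S -> h; G -> c; G -> hfc; T -> f; T -> ffG.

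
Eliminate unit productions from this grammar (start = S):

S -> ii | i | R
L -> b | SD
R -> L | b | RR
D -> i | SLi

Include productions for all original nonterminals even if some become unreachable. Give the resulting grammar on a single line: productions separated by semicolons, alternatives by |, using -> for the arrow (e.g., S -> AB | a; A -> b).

S -> b | i | RR | SD | ii; D -> i | SLi; L -> b | SD; R -> b | RR | SD

Unit productions: R->L, S->R.
Unit pairs (A ⇒* B via units): (R,L), (S,L), (S,R).
S: inherits non-unit rules of {L, R, S} → RR | SD | b | i | ii.
D: inherits non-unit rules of {D} → SLi | i.
L: inherits non-unit rules of {L} → SD | b.
R: inherits non-unit rules of {L, R} → RR | SD | b.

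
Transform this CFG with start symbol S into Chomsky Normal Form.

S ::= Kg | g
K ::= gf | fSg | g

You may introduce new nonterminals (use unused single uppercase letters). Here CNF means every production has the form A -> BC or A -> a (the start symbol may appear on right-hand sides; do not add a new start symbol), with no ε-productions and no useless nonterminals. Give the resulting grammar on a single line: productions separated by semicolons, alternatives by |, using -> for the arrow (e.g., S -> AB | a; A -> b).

S -> g | KB; A -> f; B -> g; C -> SB; K -> g | AC | BA

No ε-productions.
No unit productions to eliminate.
TERM: introduce A -> f, B -> g and substitute in every rule of length ≥2.
BIN: K -> ASB becomes K -> AC, C -> SB.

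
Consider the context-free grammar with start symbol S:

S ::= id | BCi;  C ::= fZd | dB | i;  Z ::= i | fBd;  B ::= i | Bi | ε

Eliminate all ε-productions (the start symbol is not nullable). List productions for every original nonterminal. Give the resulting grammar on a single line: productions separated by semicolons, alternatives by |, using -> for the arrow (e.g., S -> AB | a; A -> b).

S -> Ci | id | BCi; B -> i | Bi; C -> d | i | dB | fZd; Z -> i | fd | fBd

Nullable set: {B}.
S -> BCi: B nullable, giving BCi | Ci.
Drop B -> ε.
B -> Bi: B nullable, giving Bi | i.
C -> dB: B nullable, giving d | dB.
Z -> fBd: B nullable, giving fBd | fd.
Unchanged (no nullable symbols): S -> id; B -> i; C -> fZd; C -> i; Z -> i.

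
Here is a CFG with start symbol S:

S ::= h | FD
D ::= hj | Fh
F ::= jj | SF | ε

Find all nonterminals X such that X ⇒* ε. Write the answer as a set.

Directly nullable (have an ε-rule): {F}.
Not nullable: D, S — each has a terminal in every rule's right-hand side or depends on a non-nullable symbol.

{F}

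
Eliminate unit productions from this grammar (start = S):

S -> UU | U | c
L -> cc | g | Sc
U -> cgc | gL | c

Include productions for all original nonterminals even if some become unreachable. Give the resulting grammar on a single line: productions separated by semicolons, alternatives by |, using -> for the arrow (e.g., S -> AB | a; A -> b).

S -> c | UU | gL | cgc; L -> g | Sc | cc; U -> c | gL | cgc

Unit productions: S->U.
Unit pairs (A ⇒* B via units): (S,U).
S: inherits non-unit rules of {S, U} → UU | c | cgc | gL.
L: inherits non-unit rules of {L} → Sc | cc | g.
U: inherits non-unit rules of {U} → c | cgc | gL.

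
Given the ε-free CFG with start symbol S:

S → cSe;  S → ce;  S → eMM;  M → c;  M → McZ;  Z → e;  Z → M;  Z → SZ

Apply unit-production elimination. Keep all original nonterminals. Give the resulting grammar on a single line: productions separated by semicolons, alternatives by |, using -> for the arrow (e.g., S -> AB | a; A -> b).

S -> ce | cSe | eMM; M -> c | McZ; Z -> c | e | SZ | McZ

Unit productions: Z->M.
Unit pairs (A ⇒* B via units): (Z,M).
S: inherits non-unit rules of {S} → cSe | ce | eMM.
M: inherits non-unit rules of {M} → McZ | c.
Z: inherits non-unit rules of {M, Z} → McZ | SZ | c | e.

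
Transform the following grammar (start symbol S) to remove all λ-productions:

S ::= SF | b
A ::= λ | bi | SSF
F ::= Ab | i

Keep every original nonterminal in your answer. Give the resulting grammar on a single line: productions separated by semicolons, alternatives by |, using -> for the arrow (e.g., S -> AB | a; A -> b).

Nullable set: {A}.
Drop A -> λ.
F -> Ab: A nullable, giving Ab | b.
Unchanged (no nullable symbols): S -> SF; S -> b; A -> SSF; A -> bi; F -> i.

S -> b | SF; A -> bi | SSF; F -> b | i | Ab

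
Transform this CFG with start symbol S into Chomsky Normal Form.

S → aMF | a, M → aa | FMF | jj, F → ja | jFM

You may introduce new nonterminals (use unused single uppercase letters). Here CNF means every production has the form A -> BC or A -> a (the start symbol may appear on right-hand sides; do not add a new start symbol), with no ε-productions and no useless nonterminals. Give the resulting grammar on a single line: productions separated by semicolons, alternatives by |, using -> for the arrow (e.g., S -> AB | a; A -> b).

No ε-productions.
No unit productions to eliminate.
TERM: introduce B -> a, A -> j and substitute in every rule of length ≥2.
BIN: F -> AFM becomes F -> AC, C -> FM; M -> FMF becomes M -> FD, D -> MF; S -> BMF becomes S -> BE, E -> MF.

S -> a | BE; A -> j; B -> a; C -> FM; D -> MF; E -> MF; F -> AB | AC; M -> AA | BB | FD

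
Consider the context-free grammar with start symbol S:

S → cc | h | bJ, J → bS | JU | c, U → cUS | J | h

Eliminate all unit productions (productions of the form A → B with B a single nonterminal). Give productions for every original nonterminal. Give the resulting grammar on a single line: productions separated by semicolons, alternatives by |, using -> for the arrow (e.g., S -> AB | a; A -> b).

Unit productions: U->J.
Unit pairs (A ⇒* B via units): (U,J).
S: inherits non-unit rules of {S} → bJ | cc | h.
J: inherits non-unit rules of {J} → JU | bS | c.
U: inherits non-unit rules of {J, U} → JU | bS | c | cUS | h.

S -> h | bJ | cc; J -> c | JU | bS; U -> c | h | JU | bS | cUS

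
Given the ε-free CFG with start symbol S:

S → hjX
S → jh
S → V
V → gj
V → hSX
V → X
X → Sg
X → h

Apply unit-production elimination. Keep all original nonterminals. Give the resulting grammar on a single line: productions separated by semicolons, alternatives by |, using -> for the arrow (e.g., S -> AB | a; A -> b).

S -> h | Sg | gj | jh | hSX | hjX; V -> h | Sg | gj | hSX; X -> h | Sg

Unit productions: S->V, V->X.
Unit pairs (A ⇒* B via units): (S,V), (S,X), (V,X).
S: inherits non-unit rules of {S, V, X} → Sg | gj | h | hSX | hjX | jh.
V: inherits non-unit rules of {V, X} → Sg | gj | h | hSX.
X: inherits non-unit rules of {X} → Sg | h.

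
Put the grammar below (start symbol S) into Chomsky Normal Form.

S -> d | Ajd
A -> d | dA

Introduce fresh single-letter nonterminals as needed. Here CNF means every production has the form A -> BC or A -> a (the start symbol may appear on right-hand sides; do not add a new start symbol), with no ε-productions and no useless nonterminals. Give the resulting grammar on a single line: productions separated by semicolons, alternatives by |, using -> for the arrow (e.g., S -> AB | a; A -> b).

S -> d | AD; A -> d | BA; B -> d; C -> j; D -> CB

No ε-productions.
No unit productions to eliminate.
TERM: introduce B -> d, C -> j and substitute in every rule of length ≥2.
BIN: S -> ACB becomes S -> AD, D -> CB.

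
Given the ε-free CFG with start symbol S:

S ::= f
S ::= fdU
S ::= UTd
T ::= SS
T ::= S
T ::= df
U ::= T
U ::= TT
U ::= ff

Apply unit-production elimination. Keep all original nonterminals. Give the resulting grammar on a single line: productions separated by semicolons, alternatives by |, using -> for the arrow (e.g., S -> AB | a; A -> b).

Unit productions: T->S, U->T.
Unit pairs (A ⇒* B via units): (T,S), (U,S), (U,T).
S: inherits non-unit rules of {S} → UTd | f | fdU.
T: inherits non-unit rules of {S, T} → SS | UTd | df | f | fdU.
U: inherits non-unit rules of {S, T, U} → SS | TT | UTd | df | f | fdU | ff.

S -> f | UTd | fdU; T -> f | SS | df | UTd | fdU; U -> f | SS | TT | df | ff | UTd | fdU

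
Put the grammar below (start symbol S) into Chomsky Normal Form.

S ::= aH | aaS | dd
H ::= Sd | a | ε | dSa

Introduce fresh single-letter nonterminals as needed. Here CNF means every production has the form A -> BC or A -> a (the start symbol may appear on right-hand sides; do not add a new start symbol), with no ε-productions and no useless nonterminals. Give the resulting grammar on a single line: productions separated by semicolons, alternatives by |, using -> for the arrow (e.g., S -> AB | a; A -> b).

S -> a | AA | BD | BH; A -> d; B -> a; C -> SB; D -> BS; H -> a | AC | SA

Nullable: {H}; after ε-elimination: S -> a | aH | dd | aaS; H -> a | Sd | dSa.
No unit productions to eliminate.
TERM: introduce B -> a, A -> d and substitute in every rule of length ≥2.
BIN: H -> ASB becomes H -> AC, C -> SB; S -> BBS becomes S -> BD, D -> BS.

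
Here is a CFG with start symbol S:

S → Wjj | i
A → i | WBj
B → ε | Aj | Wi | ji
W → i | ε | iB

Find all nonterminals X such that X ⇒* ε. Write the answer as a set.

Directly nullable (have an ε-rule): {B, W}.
Not nullable: A, S — each has a terminal in every rule's right-hand side or depends on a non-nullable symbol.

{B, W}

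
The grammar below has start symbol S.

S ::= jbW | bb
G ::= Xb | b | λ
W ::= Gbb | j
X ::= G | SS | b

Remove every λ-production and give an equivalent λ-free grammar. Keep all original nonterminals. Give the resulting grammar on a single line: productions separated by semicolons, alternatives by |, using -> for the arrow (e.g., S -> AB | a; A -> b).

S -> bb | jbW; G -> b | Xb; W -> j | bb | Gbb; X -> G | b | SS

Nullable set: {G, X}.
Drop G -> λ.
G -> Xb: X nullable, giving Xb | b.
W -> Gbb: G nullable, giving Gbb | bb.
X -> G: G nullable, giving G.
Unchanged (no nullable symbols): S -> bb; S -> jbW; G -> b; W -> j; X -> SS; X -> b.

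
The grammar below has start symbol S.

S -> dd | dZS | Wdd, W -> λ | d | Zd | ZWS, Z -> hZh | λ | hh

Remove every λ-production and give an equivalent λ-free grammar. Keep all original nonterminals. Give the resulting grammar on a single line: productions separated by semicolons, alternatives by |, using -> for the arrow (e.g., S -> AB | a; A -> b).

S -> dS | dd | Wdd | dZS; W -> S | d | WS | ZS | Zd | ZWS; Z -> hh | hZh

Nullable set: {W, Z}.
S -> Wdd: W nullable, giving Wdd | dd.
S -> dZS: Z nullable, giving dS | dZS.
Drop W -> λ.
W -> ZWS: Z, W nullable, giving S | WS | ZS | ZWS.
W -> Zd: Z nullable, giving Zd | d.
Drop Z -> λ.
Z -> hZh: Z nullable, giving hZh | hh.
Unchanged (no nullable symbols): S -> dd; W -> d; Z -> hh.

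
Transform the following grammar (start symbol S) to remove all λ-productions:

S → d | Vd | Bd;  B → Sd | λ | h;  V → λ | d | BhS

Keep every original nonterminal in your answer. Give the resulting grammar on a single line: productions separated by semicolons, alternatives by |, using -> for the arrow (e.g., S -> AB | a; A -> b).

Nullable set: {B, V}.
S -> Bd: B nullable, giving Bd | d.
S -> Vd: V nullable, giving Vd | d.
Drop B -> λ.
Drop V -> λ.
V -> BhS: B nullable, giving BhS | hS.
Unchanged (no nullable symbols): S -> d; B -> Sd; B -> h; V -> d.

S -> d | Bd | Vd; B -> h | Sd; V -> d | hS | BhS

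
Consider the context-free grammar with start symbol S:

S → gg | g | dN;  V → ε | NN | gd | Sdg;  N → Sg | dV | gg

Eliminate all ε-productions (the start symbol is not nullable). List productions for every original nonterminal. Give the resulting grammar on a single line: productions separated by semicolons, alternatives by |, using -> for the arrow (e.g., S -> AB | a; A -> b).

S -> g | dN | gg; N -> d | Sg | dV | gg; V -> NN | gd | Sdg

Nullable set: {V}.
N -> dV: V nullable, giving d | dV.
Drop V -> ε.
Unchanged (no nullable symbols): S -> dN; S -> g; S -> gg; N -> Sg; N -> gg; V -> NN; V -> Sdg; V -> gd.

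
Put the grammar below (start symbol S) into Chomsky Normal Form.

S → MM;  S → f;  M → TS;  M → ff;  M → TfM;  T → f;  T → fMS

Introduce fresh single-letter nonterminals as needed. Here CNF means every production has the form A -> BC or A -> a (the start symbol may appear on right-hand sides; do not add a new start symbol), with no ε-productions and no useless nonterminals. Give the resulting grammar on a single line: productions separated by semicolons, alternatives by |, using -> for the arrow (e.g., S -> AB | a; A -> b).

No ε-productions.
No unit productions to eliminate.
TERM: introduce A -> f and substitute in every rule of length ≥2.
BIN: M -> TAM becomes M -> TB, B -> AM; T -> AMS becomes T -> AC, C -> MS.

S -> f | MM; A -> f; B -> AM; C -> MS; M -> AA | TB | TS; T -> f | AC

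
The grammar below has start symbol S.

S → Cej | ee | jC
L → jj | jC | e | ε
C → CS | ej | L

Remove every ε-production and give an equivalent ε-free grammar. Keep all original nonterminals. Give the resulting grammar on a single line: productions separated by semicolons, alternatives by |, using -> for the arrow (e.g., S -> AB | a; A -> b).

Nullable set: {C, L}.
S -> Cej: C nullable, giving Cej | ej.
S -> jC: C nullable, giving j | jC.
C -> CS: C nullable, giving CS | S.
C -> L: L nullable, giving L.
Drop L -> ε.
L -> jC: C nullable, giving j | jC.
Unchanged (no nullable symbols): S -> ee; C -> ej; L -> e; L -> jj.

S -> j | ee | ej | jC | Cej; C -> L | S | CS | ej; L -> e | j | jC | jj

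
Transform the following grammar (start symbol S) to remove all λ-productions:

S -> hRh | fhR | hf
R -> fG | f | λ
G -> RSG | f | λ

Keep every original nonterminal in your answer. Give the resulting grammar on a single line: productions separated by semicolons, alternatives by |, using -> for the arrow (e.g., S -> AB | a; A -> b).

Nullable set: {G, R}.
S -> fhR: R nullable, giving fh | fhR.
S -> hRh: R nullable, giving hRh | hh.
Drop G -> λ.
G -> RSG: R, G nullable, giving RS | RSG | S | SG.
Drop R -> λ.
R -> fG: G nullable, giving f | fG.
Unchanged (no nullable symbols): S -> hf; G -> f; R -> f.

S -> fh | hf | hh | fhR | hRh; G -> S | f | RS | SG | RSG; R -> f | fG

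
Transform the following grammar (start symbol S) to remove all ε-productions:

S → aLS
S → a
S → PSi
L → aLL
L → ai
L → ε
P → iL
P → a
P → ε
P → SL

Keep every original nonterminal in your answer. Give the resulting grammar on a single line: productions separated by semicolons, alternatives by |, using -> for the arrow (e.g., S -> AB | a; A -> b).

S -> a | Si | aS | PSi | aLS; L -> a | aL | ai | aLL; P -> S | a | i | SL | iL

Nullable set: {L, P}.
S -> PSi: P nullable, giving PSi | Si.
S -> aLS: L nullable, giving aLS | aS.
Drop L -> ε.
L -> aLL: L, L nullable, giving a | aL | aLL.
Drop P -> ε.
P -> SL: L nullable, giving S | SL.
P -> iL: L nullable, giving i | iL.
Unchanged (no nullable symbols): S -> a; L -> ai; P -> a.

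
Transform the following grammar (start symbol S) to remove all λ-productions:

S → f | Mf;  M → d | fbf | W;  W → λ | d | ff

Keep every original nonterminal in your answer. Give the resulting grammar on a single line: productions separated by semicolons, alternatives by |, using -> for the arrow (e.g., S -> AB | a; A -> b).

Nullable set: {M, W}.
S -> Mf: M nullable, giving Mf | f.
M -> W: W nullable, giving W.
Drop W -> λ.
Unchanged (no nullable symbols): S -> f; M -> d; M -> fbf; W -> d; W -> ff.

S -> f | Mf; M -> W | d | fbf; W -> d | ff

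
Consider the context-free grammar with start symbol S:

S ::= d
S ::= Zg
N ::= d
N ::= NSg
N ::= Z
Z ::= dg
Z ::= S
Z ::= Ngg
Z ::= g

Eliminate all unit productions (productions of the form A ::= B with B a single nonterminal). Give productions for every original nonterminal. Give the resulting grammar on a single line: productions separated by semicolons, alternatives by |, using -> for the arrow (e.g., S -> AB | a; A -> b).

Unit productions: N->Z, Z->S.
Unit pairs (A ⇒* B via units): (N,S), (N,Z), (Z,S).
S: inherits non-unit rules of {S} → Zg | d.
N: inherits non-unit rules of {N, S, Z} → NSg | Ngg | Zg | d | dg | g.
Z: inherits non-unit rules of {S, Z} → Ngg | Zg | d | dg | g.

S -> d | Zg; N -> d | g | Zg | dg | NSg | Ngg; Z -> d | g | Zg | dg | Ngg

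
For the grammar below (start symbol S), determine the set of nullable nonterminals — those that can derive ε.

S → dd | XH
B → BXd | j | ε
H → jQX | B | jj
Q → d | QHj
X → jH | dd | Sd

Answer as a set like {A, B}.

Directly nullable (have an ε-rule): {B}.
H is nullable via H -> B (every symbol on the right is already known nullable).
Not nullable: Q, S, X — each has a terminal in every rule's right-hand side or depends on a non-nullable symbol.

{B, H}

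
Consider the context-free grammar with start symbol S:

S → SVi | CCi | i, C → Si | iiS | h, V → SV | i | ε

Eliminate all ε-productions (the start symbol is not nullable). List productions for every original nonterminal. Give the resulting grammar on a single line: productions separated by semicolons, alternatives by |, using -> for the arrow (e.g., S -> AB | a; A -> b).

Nullable set: {V}.
S -> SVi: V nullable, giving SVi | Si.
Drop V -> ε.
V -> SV: V nullable, giving S | SV.
Unchanged (no nullable symbols): S -> CCi; S -> i; C -> Si; C -> h; C -> iiS; V -> i.

S -> i | Si | CCi | SVi; C -> h | Si | iiS; V -> S | i | SV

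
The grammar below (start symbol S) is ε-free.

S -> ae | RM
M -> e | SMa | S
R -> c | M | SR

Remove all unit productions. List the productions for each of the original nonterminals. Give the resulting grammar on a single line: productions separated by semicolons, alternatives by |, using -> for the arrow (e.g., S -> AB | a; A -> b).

S -> RM | ae; M -> e | RM | ae | SMa; R -> c | e | RM | SR | ae | SMa

Unit productions: M->S, R->M.
Unit pairs (A ⇒* B via units): (M,S), (R,M), (R,S).
S: inherits non-unit rules of {S} → RM | ae.
M: inherits non-unit rules of {M, S} → RM | SMa | ae | e.
R: inherits non-unit rules of {M, R, S} → RM | SMa | SR | ae | c | e.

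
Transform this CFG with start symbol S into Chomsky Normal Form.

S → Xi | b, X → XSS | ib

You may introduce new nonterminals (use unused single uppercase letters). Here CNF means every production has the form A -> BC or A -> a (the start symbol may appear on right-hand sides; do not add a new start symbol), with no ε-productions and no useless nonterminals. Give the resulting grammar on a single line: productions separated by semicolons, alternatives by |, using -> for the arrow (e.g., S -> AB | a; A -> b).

S -> b | XA; A -> i; B -> b; C -> SS; X -> AB | XC

No ε-productions.
No unit productions to eliminate.
TERM: introduce B -> b, A -> i and substitute in every rule of length ≥2.
BIN: X -> XSS becomes X -> XC, C -> SS.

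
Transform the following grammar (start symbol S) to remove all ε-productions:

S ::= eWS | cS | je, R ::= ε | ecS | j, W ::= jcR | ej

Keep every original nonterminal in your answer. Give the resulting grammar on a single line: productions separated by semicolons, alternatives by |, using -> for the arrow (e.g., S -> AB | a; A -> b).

S -> cS | je | eWS; R -> j | ecS; W -> ej | jc | jcR

Nullable set: {R}.
Drop R -> ε.
W -> jcR: R nullable, giving jc | jcR.
Unchanged (no nullable symbols): S -> cS; S -> eWS; S -> je; R -> ecS; R -> j; W -> ej.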